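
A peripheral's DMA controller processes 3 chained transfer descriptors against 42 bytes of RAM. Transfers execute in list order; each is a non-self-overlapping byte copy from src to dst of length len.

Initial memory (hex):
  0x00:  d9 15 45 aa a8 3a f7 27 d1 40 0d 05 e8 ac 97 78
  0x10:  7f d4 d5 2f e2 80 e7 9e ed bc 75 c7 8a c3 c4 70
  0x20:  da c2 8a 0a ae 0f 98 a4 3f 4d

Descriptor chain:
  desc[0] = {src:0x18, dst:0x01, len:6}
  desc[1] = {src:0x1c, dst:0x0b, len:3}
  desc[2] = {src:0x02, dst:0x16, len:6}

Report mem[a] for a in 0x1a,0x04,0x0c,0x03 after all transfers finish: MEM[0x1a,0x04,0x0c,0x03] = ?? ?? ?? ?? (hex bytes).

#0 dst[0x01+6] := {0xed,0xbc,0x75,0xc7,0x8a,0xc3}
#1 dst[0x0b+3] := {0x8a,0xc3,0xc4}
#2 dst[0x16+6] := {0xbc,0x75,0xc7,0x8a,0xc3,0x27}
query mem[0x1a]=0xc3, mem[0x04]=0xc7, mem[0x0c]=0xc3, mem[0x03]=0x75

MEM[0x1a,0x04,0x0c,0x03] = c3 c7 c3 75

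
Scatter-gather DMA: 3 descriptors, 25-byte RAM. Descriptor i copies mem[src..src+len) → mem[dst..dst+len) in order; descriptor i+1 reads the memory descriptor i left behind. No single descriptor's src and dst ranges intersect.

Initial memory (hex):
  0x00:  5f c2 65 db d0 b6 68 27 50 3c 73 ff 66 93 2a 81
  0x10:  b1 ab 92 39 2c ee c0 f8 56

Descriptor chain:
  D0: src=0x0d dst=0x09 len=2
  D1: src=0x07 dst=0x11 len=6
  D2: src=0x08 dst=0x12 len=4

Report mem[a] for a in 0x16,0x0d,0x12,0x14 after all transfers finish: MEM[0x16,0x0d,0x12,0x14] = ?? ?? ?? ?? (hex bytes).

MEM[0x16,0x0d,0x12,0x14] = 66 93 50 2a

#0 dst[0x09+2] := {0x93,0x2a}
#1 dst[0x11+6] := {0x27,0x50,0x93,0x2a,0xff,0x66}
#2 dst[0x12+4] := {0x50,0x93,0x2a,0xff}
query mem[0x16]=0x66, mem[0x0d]=0x93, mem[0x12]=0x50, mem[0x14]=0x2a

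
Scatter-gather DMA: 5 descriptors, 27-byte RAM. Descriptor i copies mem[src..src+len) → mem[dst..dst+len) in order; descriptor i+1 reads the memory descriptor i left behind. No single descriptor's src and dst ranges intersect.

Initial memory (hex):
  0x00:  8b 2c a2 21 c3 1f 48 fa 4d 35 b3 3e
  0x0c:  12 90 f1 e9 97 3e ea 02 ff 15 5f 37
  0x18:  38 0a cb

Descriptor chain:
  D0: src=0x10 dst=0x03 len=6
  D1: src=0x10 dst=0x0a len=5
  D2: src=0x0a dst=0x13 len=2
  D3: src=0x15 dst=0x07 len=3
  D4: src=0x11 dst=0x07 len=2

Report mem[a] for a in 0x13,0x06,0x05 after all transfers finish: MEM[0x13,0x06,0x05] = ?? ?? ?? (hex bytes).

MEM[0x13,0x06,0x05] = 97 02 ea

D0: mem[0x03..0x08] <- [97 3e ea 02 ff 15]
D1: mem[0x0a..0x0e] <- [97 3e ea 02 ff]
D2: mem[0x13..0x14] <- [97 3e]
D3: mem[0x07..0x09] <- [15 5f 37]
D4: mem[0x07..0x08] <- [3e ea]
query mem[0x13]=0x97, mem[0x06]=0x02, mem[0x05]=0xea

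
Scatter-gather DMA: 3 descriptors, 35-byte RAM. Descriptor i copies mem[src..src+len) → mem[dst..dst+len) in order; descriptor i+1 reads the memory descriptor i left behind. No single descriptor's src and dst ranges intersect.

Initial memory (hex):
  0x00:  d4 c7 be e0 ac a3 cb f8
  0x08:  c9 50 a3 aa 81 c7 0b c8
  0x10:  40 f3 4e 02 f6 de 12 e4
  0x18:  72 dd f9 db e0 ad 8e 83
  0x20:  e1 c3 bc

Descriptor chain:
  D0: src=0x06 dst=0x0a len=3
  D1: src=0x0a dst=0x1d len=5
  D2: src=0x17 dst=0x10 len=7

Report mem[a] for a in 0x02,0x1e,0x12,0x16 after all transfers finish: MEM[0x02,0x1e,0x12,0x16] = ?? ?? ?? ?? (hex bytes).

MEM[0x02,0x1e,0x12,0x16] = be f8 dd cb

D0: mem[0x0a..0x0c] <- [cb f8 c9]
D1: mem[0x1d..0x21] <- [cb f8 c9 c7 0b]
D2: mem[0x10..0x16] <- [e4 72 dd f9 db e0 cb]
query mem[0x02]=0xbe, mem[0x1e]=0xf8, mem[0x12]=0xdd, mem[0x16]=0xcb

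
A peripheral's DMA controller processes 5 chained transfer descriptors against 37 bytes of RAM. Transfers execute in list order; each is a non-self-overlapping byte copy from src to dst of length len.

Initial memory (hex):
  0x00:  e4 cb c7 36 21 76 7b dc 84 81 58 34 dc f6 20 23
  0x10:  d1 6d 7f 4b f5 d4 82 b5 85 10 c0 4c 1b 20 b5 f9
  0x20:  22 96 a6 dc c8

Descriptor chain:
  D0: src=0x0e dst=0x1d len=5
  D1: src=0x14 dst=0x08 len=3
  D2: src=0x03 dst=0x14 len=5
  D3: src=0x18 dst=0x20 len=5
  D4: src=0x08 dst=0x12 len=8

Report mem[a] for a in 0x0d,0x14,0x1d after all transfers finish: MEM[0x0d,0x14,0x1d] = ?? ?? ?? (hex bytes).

MEM[0x0d,0x14,0x1d] = f6 82 20

D0: mem[0x1d..0x21] <- [20 23 d1 6d 7f]
D1: mem[0x08..0x0a] <- [f5 d4 82]
D2: mem[0x14..0x18] <- [36 21 76 7b dc]
D3: mem[0x20..0x24] <- [dc 10 c0 4c 1b]
D4: mem[0x12..0x19] <- [f5 d4 82 34 dc f6 20 23]
query mem[0x0d]=0xf6, mem[0x14]=0x82, mem[0x1d]=0x20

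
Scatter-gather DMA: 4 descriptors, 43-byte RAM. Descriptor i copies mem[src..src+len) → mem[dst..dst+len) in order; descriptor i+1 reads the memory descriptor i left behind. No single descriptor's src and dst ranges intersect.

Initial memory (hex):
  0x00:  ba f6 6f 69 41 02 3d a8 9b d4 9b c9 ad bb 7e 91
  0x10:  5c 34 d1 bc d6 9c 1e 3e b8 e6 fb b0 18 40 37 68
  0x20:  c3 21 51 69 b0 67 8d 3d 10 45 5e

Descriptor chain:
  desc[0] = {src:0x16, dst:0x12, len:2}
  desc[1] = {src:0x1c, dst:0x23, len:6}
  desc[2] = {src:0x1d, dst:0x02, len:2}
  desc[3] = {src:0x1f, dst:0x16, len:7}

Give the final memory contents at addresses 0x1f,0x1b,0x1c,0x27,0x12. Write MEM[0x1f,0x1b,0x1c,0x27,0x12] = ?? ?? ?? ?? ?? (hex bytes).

D0: mem[0x12..0x13] <- [1e 3e]
D1: mem[0x23..0x28] <- [18 40 37 68 c3 21]
D2: mem[0x02..0x03] <- [40 37]
D3: mem[0x16..0x1c] <- [68 c3 21 51 18 40 37]
query mem[0x1f]=0x68, mem[0x1b]=0x40, mem[0x1c]=0x37, mem[0x27]=0xc3, mem[0x12]=0x1e

MEM[0x1f,0x1b,0x1c,0x27,0x12] = 68 40 37 c3 1e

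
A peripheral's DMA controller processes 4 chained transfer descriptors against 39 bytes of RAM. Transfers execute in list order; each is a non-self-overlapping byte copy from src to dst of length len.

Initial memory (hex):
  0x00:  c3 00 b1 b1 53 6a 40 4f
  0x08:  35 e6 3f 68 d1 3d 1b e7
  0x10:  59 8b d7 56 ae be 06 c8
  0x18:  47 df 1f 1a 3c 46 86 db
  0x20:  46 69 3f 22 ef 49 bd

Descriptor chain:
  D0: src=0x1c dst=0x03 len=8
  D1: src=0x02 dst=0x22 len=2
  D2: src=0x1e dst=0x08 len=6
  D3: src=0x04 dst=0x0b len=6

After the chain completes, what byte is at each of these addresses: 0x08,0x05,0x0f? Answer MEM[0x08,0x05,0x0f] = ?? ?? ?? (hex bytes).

  after D0: wrote 8B at 0x03 = 3c4686db46693f22
  after D1: wrote 2B at 0x22 = b13c
  after D2: wrote 6B at 0x08 = 86db4669b13c
  after D3: wrote 6B at 0x0b = 4686db4686db
query mem[0x08]=0x86, mem[0x05]=0x86, mem[0x0f]=0x86

MEM[0x08,0x05,0x0f] = 86 86 86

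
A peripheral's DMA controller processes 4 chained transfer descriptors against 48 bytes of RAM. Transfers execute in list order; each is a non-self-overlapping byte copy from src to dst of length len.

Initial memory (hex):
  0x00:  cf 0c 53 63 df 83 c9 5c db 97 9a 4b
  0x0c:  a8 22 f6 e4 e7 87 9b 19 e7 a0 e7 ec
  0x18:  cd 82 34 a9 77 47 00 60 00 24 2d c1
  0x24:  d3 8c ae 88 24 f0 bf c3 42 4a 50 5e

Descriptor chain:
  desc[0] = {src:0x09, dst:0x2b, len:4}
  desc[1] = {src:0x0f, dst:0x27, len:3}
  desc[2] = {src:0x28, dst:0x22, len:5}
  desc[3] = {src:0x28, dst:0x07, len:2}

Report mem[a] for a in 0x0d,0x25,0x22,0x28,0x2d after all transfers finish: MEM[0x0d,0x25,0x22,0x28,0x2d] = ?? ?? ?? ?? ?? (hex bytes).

[0] 0x09->0x2b len=4 : 97 9a 4b a8
[1] 0x0f->0x27 len=3 : e4 e7 87
[2] 0x28->0x22 len=5 : e7 87 bf 97 9a
[3] 0x28->0x07 len=2 : e7 87
query mem[0x0d]=0x22, mem[0x25]=0x97, mem[0x22]=0xe7, mem[0x28]=0xe7, mem[0x2d]=0x4b

MEM[0x0d,0x25,0x22,0x28,0x2d] = 22 97 e7 e7 4b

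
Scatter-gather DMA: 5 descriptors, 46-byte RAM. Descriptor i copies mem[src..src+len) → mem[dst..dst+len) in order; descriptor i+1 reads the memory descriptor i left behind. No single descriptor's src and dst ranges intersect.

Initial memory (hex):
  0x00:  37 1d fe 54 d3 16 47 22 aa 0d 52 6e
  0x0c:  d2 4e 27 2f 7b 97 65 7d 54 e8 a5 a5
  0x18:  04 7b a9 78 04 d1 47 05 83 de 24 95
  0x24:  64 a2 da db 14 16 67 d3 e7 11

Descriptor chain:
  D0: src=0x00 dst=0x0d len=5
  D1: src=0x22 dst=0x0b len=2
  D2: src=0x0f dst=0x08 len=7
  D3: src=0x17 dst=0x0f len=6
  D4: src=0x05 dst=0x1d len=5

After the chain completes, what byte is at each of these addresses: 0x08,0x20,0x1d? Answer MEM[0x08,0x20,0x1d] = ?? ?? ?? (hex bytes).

  after D0: wrote 5B at 0x0d = 371dfe54d3
  after D1: wrote 2B at 0x0b = 2495
  after D2: wrote 7B at 0x08 = fe54d3657d54e8
  after D3: wrote 6B at 0x0f = a5047ba97804
  after D4: wrote 5B at 0x1d = 164722fe54
query mem[0x08]=0xfe, mem[0x20]=0xfe, mem[0x1d]=0x16

MEM[0x08,0x20,0x1d] = fe fe 16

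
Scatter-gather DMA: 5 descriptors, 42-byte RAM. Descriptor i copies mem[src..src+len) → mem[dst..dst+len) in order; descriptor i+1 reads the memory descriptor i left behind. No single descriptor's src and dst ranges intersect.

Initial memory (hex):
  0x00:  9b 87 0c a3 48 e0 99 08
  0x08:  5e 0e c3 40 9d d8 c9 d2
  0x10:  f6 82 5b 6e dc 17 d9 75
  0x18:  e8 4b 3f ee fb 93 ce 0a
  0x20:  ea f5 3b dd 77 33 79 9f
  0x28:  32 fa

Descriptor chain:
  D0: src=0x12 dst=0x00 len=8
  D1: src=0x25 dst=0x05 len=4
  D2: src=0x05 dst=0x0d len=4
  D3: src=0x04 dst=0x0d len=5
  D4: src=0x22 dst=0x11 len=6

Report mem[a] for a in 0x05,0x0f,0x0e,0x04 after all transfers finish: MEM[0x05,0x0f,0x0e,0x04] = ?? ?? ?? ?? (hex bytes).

MEM[0x05,0x0f,0x0e,0x04] = 33 79 33 d9

  after D0: wrote 8B at 0x00 = 5b6edc17d975e84b
  after D1: wrote 4B at 0x05 = 33799f32
  after D2: wrote 4B at 0x0d = 33799f32
  after D3: wrote 5B at 0x0d = d933799f32
  after D4: wrote 6B at 0x11 = 3bdd7733799f
query mem[0x05]=0x33, mem[0x0f]=0x79, mem[0x0e]=0x33, mem[0x04]=0xd9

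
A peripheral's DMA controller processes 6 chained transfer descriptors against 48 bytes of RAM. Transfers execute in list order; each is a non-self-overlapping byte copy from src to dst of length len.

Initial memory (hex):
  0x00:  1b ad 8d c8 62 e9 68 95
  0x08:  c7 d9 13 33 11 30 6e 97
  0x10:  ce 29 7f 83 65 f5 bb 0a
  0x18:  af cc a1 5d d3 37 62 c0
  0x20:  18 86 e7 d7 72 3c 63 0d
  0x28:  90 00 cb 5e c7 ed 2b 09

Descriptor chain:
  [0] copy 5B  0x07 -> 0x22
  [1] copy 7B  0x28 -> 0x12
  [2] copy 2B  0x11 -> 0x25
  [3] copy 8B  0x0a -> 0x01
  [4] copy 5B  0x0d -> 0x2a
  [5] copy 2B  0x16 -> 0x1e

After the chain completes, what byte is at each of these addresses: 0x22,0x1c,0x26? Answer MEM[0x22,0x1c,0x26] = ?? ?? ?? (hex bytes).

MEM[0x22,0x1c,0x26] = 95 d3 90

  after D0: wrote 5B at 0x22 = 95c7d91333
  after D1: wrote 7B at 0x12 = 9000cb5ec7ed2b
  after D2: wrote 2B at 0x25 = 2990
  after D3: wrote 8B at 0x01 = 133311306e97ce29
  after D4: wrote 5B at 0x2a = 306e97ce29
  after D5: wrote 2B at 0x1e = c7ed
query mem[0x22]=0x95, mem[0x1c]=0xd3, mem[0x26]=0x90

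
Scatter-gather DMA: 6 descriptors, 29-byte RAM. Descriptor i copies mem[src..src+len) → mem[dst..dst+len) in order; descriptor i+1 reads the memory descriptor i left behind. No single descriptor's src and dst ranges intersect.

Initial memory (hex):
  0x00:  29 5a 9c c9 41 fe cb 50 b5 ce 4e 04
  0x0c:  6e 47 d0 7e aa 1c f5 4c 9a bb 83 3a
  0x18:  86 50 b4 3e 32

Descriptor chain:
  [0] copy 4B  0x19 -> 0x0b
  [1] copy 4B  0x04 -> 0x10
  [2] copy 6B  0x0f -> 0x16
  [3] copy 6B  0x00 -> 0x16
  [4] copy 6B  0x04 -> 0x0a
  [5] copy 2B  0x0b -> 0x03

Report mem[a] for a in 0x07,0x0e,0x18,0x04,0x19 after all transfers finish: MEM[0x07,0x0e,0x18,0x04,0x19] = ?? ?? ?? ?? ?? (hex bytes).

#0 dst[0x0b+4] := {0x50,0xb4,0x3e,0x32}
#1 dst[0x10+4] := {0x41,0xfe,0xcb,0x50}
#2 dst[0x16+6] := {0x7e,0x41,0xfe,0xcb,0x50,0x9a}
#3 dst[0x16+6] := {0x29,0x5a,0x9c,0xc9,0x41,0xfe}
#4 dst[0x0a+6] := {0x41,0xfe,0xcb,0x50,0xb5,0xce}
#5 dst[0x03+2] := {0xfe,0xcb}
query mem[0x07]=0x50, mem[0x0e]=0xb5, mem[0x18]=0x9c, mem[0x04]=0xcb, mem[0x19]=0xc9

MEM[0x07,0x0e,0x18,0x04,0x19] = 50 b5 9c cb c9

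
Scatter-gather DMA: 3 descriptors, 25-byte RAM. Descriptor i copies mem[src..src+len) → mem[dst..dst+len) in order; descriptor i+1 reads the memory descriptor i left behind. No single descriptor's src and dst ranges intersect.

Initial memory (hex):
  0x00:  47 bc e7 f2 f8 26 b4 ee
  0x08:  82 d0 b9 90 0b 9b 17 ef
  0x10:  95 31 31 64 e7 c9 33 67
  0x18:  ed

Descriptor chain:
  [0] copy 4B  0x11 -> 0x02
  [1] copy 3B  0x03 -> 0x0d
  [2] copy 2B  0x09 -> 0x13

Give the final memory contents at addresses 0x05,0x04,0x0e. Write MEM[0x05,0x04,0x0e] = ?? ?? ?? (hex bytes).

D0: mem[0x02..0x05] <- [31 31 64 e7]
D1: mem[0x0d..0x0f] <- [31 64 e7]
D2: mem[0x13..0x14] <- [d0 b9]
query mem[0x05]=0xe7, mem[0x04]=0x64, mem[0x0e]=0x64

MEM[0x05,0x04,0x0e] = e7 64 64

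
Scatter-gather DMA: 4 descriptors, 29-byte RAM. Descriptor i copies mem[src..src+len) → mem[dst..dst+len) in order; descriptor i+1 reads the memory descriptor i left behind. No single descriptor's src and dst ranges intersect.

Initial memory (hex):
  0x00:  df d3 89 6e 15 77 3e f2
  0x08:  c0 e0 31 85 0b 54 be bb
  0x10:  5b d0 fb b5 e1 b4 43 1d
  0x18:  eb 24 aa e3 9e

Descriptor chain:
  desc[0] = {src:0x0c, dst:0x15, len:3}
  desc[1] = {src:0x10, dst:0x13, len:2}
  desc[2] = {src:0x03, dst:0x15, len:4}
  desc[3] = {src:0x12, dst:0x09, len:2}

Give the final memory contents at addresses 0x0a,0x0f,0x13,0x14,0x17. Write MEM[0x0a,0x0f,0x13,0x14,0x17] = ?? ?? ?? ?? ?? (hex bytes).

MEM[0x0a,0x0f,0x13,0x14,0x17] = 5b bb 5b d0 77

  after D0: wrote 3B at 0x15 = 0b54be
  after D1: wrote 2B at 0x13 = 5bd0
  after D2: wrote 4B at 0x15 = 6e15773e
  after D3: wrote 2B at 0x09 = fb5b
query mem[0x0a]=0x5b, mem[0x0f]=0xbb, mem[0x13]=0x5b, mem[0x14]=0xd0, mem[0x17]=0x77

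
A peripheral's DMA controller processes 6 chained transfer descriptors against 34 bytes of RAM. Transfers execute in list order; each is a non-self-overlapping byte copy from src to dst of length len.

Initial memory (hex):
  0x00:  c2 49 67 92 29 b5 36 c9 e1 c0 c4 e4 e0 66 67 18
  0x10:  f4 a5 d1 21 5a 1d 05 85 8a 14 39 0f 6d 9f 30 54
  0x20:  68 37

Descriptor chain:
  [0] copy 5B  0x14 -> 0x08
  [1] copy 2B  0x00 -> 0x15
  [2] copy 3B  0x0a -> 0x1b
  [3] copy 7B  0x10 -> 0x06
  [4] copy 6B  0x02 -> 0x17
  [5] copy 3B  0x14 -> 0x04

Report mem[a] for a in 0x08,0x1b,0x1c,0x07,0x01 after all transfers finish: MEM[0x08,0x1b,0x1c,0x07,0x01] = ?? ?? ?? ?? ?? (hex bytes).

[0] 0x14->0x08 len=5 : 5a 1d 05 85 8a
[1] 0x00->0x15 len=2 : c2 49
[2] 0x0a->0x1b len=3 : 05 85 8a
[3] 0x10->0x06 len=7 : f4 a5 d1 21 5a c2 49
[4] 0x02->0x17 len=6 : 67 92 29 b5 f4 a5
[5] 0x14->0x04 len=3 : 5a c2 49
query mem[0x08]=0xd1, mem[0x1b]=0xf4, mem[0x1c]=0xa5, mem[0x07]=0xa5, mem[0x01]=0x49

MEM[0x08,0x1b,0x1c,0x07,0x01] = d1 f4 a5 a5 49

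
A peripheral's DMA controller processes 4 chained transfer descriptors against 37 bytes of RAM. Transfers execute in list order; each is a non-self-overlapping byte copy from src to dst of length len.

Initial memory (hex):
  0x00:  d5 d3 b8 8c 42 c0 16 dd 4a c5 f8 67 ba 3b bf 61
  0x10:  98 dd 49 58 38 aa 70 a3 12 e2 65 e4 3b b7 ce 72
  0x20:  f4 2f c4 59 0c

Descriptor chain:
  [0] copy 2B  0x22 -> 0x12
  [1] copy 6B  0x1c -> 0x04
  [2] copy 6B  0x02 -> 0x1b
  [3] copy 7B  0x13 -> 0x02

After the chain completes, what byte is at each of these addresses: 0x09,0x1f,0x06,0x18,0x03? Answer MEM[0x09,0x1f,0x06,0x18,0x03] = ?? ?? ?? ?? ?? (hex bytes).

D0: mem[0x12..0x13] <- [c4 59]
D1: mem[0x04..0x09] <- [3b b7 ce 72 f4 2f]
D2: mem[0x1b..0x20] <- [b8 8c 3b b7 ce 72]
D3: mem[0x02..0x08] <- [59 38 aa 70 a3 12 e2]
query mem[0x09]=0x2f, mem[0x1f]=0xce, mem[0x06]=0xa3, mem[0x18]=0x12, mem[0x03]=0x38

MEM[0x09,0x1f,0x06,0x18,0x03] = 2f ce a3 12 38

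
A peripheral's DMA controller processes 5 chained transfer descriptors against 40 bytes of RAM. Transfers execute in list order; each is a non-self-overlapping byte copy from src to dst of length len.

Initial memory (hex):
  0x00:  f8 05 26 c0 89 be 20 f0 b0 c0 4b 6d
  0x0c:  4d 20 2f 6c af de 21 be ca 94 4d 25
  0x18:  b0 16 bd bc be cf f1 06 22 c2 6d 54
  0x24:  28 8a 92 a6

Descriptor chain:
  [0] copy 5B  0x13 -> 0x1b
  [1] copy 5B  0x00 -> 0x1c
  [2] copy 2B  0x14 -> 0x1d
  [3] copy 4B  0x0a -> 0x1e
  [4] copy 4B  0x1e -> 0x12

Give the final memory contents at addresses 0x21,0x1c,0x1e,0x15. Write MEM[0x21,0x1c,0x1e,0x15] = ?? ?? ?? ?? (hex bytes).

MEM[0x21,0x1c,0x1e,0x15] = 20 f8 4b 20

  after D0: wrote 5B at 0x1b = beca944d25
  after D1: wrote 5B at 0x1c = f80526c089
  after D2: wrote 2B at 0x1d = ca94
  after D3: wrote 4B at 0x1e = 4b6d4d20
  after D4: wrote 4B at 0x12 = 4b6d4d20
query mem[0x21]=0x20, mem[0x1c]=0xf8, mem[0x1e]=0x4b, mem[0x15]=0x20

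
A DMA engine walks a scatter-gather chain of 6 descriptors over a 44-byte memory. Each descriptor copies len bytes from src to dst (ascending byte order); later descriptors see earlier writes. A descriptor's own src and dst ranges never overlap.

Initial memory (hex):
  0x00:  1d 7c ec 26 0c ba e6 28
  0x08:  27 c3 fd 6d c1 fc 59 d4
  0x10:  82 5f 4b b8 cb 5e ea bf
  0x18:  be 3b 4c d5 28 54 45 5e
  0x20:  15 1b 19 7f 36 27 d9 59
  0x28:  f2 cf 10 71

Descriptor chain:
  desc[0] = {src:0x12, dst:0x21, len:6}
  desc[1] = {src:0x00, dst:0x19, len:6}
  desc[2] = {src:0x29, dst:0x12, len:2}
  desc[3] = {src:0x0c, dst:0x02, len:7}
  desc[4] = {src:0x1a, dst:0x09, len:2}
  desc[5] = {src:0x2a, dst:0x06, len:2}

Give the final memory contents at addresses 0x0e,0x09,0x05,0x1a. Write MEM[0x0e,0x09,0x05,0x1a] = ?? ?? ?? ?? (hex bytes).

  after D0: wrote 6B at 0x21 = 4bb8cb5eeabf
  after D1: wrote 6B at 0x19 = 1d7cec260cba
  after D2: wrote 2B at 0x12 = cf10
  after D3: wrote 7B at 0x02 = c1fc59d4825fcf
  after D4: wrote 2B at 0x09 = 7cec
  after D5: wrote 2B at 0x06 = 1071
query mem[0x0e]=0x59, mem[0x09]=0x7c, mem[0x05]=0xd4, mem[0x1a]=0x7c

MEM[0x0e,0x09,0x05,0x1a] = 59 7c d4 7c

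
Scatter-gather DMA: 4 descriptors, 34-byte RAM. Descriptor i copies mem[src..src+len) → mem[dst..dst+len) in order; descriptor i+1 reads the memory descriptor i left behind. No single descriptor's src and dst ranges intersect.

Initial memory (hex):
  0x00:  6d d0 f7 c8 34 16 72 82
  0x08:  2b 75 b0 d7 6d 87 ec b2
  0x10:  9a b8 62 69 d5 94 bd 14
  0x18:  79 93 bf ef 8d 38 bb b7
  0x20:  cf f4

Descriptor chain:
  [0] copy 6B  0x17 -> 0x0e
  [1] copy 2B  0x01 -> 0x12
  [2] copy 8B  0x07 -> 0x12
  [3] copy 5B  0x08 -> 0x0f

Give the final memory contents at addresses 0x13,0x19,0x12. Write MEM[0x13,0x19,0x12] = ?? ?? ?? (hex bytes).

#0 dst[0x0e+6] := {0x14,0x79,0x93,0xbf,0xef,0x8d}
#1 dst[0x12+2] := {0xd0,0xf7}
#2 dst[0x12+8] := {0x82,0x2b,0x75,0xb0,0xd7,0x6d,0x87,0x14}
#3 dst[0x0f+5] := {0x2b,0x75,0xb0,0xd7,0x6d}
query mem[0x13]=0x6d, mem[0x19]=0x14, mem[0x12]=0xd7

MEM[0x13,0x19,0x12] = 6d 14 d7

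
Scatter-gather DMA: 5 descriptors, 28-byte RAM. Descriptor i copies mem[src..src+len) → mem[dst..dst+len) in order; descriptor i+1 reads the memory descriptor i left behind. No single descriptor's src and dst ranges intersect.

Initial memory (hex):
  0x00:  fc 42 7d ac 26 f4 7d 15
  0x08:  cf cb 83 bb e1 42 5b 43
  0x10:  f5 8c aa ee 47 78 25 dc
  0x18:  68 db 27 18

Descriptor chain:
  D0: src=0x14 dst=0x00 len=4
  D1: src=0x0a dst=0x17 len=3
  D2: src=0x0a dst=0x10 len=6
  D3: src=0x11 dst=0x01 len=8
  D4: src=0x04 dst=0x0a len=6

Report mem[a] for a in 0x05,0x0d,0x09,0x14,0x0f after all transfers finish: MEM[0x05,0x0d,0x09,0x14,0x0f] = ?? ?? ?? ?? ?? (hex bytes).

  after D0: wrote 4B at 0x00 = 477825dc
  after D1: wrote 3B at 0x17 = 83bbe1
  after D2: wrote 6B at 0x10 = 83bbe1425b43
  after D3: wrote 8B at 0x01 = bbe1425b432583bb
  after D4: wrote 6B at 0x0a = 5b432583bbcb
query mem[0x05]=0x43, mem[0x0d]=0x83, mem[0x09]=0xcb, mem[0x14]=0x5b, mem[0x0f]=0xcb

MEM[0x05,0x0d,0x09,0x14,0x0f] = 43 83 cb 5b cb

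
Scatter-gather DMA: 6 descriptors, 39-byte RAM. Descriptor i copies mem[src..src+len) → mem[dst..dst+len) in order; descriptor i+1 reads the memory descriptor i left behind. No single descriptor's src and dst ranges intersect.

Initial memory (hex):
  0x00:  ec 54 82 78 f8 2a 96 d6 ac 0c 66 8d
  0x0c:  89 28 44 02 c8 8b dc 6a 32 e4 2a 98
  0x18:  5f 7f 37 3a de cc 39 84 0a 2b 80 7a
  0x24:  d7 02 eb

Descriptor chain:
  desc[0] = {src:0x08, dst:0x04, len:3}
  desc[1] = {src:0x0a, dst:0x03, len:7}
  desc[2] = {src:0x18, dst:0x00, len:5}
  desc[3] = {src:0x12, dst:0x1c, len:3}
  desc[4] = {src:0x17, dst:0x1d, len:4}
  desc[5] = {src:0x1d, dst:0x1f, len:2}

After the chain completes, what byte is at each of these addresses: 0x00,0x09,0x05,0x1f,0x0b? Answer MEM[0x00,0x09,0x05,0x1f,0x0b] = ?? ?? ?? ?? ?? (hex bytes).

MEM[0x00,0x09,0x05,0x1f,0x0b] = 5f c8 89 98 8d

[0] 0x08->0x04 len=3 : ac 0c 66
[1] 0x0a->0x03 len=7 : 66 8d 89 28 44 02 c8
[2] 0x18->0x00 len=5 : 5f 7f 37 3a de
[3] 0x12->0x1c len=3 : dc 6a 32
[4] 0x17->0x1d len=4 : 98 5f 7f 37
[5] 0x1d->0x1f len=2 : 98 5f
query mem[0x00]=0x5f, mem[0x09]=0xc8, mem[0x05]=0x89, mem[0x1f]=0x98, mem[0x0b]=0x8d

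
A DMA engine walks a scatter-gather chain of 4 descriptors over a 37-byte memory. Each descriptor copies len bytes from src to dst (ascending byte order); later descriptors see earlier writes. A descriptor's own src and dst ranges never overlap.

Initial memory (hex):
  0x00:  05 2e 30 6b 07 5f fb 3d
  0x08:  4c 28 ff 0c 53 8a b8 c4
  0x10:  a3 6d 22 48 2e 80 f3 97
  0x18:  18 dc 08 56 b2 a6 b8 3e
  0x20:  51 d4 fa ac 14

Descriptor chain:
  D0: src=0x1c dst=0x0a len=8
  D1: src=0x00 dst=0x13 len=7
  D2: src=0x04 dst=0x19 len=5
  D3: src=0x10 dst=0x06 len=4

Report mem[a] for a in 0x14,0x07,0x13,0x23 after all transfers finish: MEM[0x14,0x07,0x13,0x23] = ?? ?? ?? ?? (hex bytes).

D0: mem[0x0a..0x11] <- [b2 a6 b8 3e 51 d4 fa ac]
D1: mem[0x13..0x19] <- [05 2e 30 6b 07 5f fb]
D2: mem[0x19..0x1d] <- [07 5f fb 3d 4c]
D3: mem[0x06..0x09] <- [fa ac 22 05]
query mem[0x14]=0x2e, mem[0x07]=0xac, mem[0x13]=0x05, mem[0x23]=0xac

MEM[0x14,0x07,0x13,0x23] = 2e ac 05 ac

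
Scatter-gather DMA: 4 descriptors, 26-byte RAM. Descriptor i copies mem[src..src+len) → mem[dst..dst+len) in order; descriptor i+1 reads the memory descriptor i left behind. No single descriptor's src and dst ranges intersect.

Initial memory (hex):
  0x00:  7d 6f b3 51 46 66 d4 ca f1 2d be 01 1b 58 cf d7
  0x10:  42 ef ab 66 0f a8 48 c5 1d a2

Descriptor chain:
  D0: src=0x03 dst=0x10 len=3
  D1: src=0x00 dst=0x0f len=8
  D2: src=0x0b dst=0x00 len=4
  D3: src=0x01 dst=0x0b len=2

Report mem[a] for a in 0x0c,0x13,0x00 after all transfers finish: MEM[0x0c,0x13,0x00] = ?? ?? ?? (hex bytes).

MEM[0x0c,0x13,0x00] = 58 46 01

[0] 0x03->0x10 len=3 : 51 46 66
[1] 0x00->0x0f len=8 : 7d 6f b3 51 46 66 d4 ca
[2] 0x0b->0x00 len=4 : 01 1b 58 cf
[3] 0x01->0x0b len=2 : 1b 58
query mem[0x0c]=0x58, mem[0x13]=0x46, mem[0x00]=0x01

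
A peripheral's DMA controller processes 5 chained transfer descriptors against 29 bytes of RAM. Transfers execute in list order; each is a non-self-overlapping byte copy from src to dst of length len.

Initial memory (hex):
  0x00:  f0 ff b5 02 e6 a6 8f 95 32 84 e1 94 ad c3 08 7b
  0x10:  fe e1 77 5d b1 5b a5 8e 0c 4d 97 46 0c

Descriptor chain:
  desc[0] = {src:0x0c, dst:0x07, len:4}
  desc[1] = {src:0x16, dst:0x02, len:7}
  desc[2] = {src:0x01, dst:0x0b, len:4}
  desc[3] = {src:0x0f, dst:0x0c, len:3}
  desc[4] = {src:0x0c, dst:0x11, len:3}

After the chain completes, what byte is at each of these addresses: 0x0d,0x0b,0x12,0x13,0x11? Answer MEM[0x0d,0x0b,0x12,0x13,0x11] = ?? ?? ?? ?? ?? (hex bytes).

MEM[0x0d,0x0b,0x12,0x13,0x11] = fe ff fe e1 7b

D0: mem[0x07..0x0a] <- [ad c3 08 7b]
D1: mem[0x02..0x08] <- [a5 8e 0c 4d 97 46 0c]
D2: mem[0x0b..0x0e] <- [ff a5 8e 0c]
D3: mem[0x0c..0x0e] <- [7b fe e1]
D4: mem[0x11..0x13] <- [7b fe e1]
query mem[0x0d]=0xfe, mem[0x0b]=0xff, mem[0x12]=0xfe, mem[0x13]=0xe1, mem[0x11]=0x7b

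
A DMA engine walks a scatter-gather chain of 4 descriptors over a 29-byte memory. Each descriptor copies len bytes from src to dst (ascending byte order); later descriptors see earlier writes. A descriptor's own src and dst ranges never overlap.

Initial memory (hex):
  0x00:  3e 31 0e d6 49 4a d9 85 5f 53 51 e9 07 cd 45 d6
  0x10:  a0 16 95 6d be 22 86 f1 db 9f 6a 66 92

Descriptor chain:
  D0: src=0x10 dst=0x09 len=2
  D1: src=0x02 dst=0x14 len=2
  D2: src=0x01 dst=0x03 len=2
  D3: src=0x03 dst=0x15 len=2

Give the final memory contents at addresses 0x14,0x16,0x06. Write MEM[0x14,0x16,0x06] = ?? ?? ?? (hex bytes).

MEM[0x14,0x16,0x06] = 0e 0e d9

D0: mem[0x09..0x0a] <- [a0 16]
D1: mem[0x14..0x15] <- [0e d6]
D2: mem[0x03..0x04] <- [31 0e]
D3: mem[0x15..0x16] <- [31 0e]
query mem[0x14]=0x0e, mem[0x16]=0x0e, mem[0x06]=0xd9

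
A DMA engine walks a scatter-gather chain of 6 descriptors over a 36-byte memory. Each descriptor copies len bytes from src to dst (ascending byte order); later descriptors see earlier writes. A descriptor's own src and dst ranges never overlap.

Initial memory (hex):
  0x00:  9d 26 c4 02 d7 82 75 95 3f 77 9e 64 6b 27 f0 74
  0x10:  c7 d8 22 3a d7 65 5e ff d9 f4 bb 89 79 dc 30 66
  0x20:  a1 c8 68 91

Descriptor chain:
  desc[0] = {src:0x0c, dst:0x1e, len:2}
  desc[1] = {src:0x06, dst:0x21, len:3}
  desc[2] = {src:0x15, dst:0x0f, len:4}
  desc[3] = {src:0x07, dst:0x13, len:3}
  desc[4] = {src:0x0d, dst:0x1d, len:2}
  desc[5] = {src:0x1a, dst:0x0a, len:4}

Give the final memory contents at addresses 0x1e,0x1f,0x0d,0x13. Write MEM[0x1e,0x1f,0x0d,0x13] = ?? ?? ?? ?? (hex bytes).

D0: mem[0x1e..0x1f] <- [6b 27]
D1: mem[0x21..0x23] <- [75 95 3f]
D2: mem[0x0f..0x12] <- [65 5e ff d9]
D3: mem[0x13..0x15] <- [95 3f 77]
D4: mem[0x1d..0x1e] <- [27 f0]
D5: mem[0x0a..0x0d] <- [bb 89 79 27]
query mem[0x1e]=0xf0, mem[0x1f]=0x27, mem[0x0d]=0x27, mem[0x13]=0x95

MEM[0x1e,0x1f,0x0d,0x13] = f0 27 27 95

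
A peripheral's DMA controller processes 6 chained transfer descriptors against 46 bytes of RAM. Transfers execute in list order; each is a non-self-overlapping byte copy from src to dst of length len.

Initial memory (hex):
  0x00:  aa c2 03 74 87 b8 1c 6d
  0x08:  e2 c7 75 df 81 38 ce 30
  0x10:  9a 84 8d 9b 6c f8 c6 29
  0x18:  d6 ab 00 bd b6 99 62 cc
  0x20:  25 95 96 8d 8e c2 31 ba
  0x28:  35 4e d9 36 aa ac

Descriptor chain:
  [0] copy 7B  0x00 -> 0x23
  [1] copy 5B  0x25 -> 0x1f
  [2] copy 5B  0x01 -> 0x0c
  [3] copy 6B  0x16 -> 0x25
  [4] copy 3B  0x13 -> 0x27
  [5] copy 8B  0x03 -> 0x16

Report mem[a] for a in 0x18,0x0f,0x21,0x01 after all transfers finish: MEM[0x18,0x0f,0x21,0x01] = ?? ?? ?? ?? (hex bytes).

MEM[0x18,0x0f,0x21,0x01] = b8 87 87 c2

#0 dst[0x23+7] := {0xaa,0xc2,0x03,0x74,0x87,0xb8,0x1c}
#1 dst[0x1f+5] := {0x03,0x74,0x87,0xb8,0x1c}
#2 dst[0x0c+5] := {0xc2,0x03,0x74,0x87,0xb8}
#3 dst[0x25+6] := {0xc6,0x29,0xd6,0xab,0x00,0xbd}
#4 dst[0x27+3] := {0x9b,0x6c,0xf8}
#5 dst[0x16+8] := {0x74,0x87,0xb8,0x1c,0x6d,0xe2,0xc7,0x75}
query mem[0x18]=0xb8, mem[0x0f]=0x87, mem[0x21]=0x87, mem[0x01]=0xc2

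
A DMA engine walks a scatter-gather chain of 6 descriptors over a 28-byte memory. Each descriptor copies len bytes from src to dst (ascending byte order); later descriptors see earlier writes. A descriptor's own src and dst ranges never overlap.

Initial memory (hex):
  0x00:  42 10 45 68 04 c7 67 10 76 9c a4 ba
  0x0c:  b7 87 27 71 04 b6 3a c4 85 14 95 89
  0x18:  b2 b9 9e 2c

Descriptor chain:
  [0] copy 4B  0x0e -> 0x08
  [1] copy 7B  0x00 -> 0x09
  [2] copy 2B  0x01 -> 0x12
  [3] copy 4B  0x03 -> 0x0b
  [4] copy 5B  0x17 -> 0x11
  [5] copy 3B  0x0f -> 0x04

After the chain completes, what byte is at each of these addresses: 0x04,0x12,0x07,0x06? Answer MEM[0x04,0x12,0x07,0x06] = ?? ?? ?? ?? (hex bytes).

MEM[0x04,0x12,0x07,0x06] = 67 b2 10 89

  after D0: wrote 4B at 0x08 = 277104b6
  after D1: wrote 7B at 0x09 = 4210456804c767
  after D2: wrote 2B at 0x12 = 1045
  after D3: wrote 4B at 0x0b = 6804c767
  after D4: wrote 5B at 0x11 = 89b2b99e2c
  after D5: wrote 3B at 0x04 = 670489
query mem[0x04]=0x67, mem[0x12]=0xb2, mem[0x07]=0x10, mem[0x06]=0x89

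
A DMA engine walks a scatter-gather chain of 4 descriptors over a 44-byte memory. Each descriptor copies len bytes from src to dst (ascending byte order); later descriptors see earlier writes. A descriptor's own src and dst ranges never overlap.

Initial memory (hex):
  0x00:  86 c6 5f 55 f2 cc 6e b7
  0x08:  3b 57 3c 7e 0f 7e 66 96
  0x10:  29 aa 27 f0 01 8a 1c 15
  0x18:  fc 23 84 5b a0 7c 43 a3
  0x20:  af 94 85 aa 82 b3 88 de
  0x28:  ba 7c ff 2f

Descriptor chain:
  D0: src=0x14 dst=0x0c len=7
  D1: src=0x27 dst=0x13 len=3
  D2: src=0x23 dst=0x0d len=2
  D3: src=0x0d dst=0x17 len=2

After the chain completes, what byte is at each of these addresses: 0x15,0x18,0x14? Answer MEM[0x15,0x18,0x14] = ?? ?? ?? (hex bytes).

MEM[0x15,0x18,0x14] = 7c 82 ba

  after D0: wrote 7B at 0x0c = 018a1c15fc2384
  after D1: wrote 3B at 0x13 = deba7c
  after D2: wrote 2B at 0x0d = aa82
  after D3: wrote 2B at 0x17 = aa82
query mem[0x15]=0x7c, mem[0x18]=0x82, mem[0x14]=0xba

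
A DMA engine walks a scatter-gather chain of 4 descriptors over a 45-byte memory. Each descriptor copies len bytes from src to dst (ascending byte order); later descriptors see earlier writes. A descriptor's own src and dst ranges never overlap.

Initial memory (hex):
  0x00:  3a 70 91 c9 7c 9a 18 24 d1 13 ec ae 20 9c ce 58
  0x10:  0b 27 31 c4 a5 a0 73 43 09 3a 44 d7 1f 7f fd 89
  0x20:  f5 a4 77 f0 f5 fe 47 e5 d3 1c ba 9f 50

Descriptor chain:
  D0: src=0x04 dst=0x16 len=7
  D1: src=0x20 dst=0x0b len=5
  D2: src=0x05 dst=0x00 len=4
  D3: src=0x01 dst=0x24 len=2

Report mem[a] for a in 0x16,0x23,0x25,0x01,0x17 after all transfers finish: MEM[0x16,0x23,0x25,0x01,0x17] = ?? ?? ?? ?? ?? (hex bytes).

MEM[0x16,0x23,0x25,0x01,0x17] = 7c f0 24 18 9a

[0] 0x04->0x16 len=7 : 7c 9a 18 24 d1 13 ec
[1] 0x20->0x0b len=5 : f5 a4 77 f0 f5
[2] 0x05->0x00 len=4 : 9a 18 24 d1
[3] 0x01->0x24 len=2 : 18 24
query mem[0x16]=0x7c, mem[0x23]=0xf0, mem[0x25]=0x24, mem[0x01]=0x18, mem[0x17]=0x9a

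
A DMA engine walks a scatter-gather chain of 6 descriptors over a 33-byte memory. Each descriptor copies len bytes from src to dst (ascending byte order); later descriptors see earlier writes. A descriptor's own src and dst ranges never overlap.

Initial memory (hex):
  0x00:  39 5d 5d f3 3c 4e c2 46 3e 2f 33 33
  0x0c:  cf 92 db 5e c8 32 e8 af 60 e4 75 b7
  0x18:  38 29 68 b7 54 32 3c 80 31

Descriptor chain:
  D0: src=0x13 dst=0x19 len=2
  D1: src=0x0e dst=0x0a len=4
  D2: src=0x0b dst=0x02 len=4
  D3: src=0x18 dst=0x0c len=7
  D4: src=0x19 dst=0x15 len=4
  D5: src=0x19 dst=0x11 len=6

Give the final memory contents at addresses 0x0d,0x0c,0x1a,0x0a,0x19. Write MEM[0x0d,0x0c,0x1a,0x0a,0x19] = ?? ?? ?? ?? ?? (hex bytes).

#0 dst[0x19+2] := {0xaf,0x60}
#1 dst[0x0a+4] := {0xdb,0x5e,0xc8,0x32}
#2 dst[0x02+4] := {0x5e,0xc8,0x32,0xdb}
#3 dst[0x0c+7] := {0x38,0xaf,0x60,0xb7,0x54,0x32,0x3c}
#4 dst[0x15+4] := {0xaf,0x60,0xb7,0x54}
#5 dst[0x11+6] := {0xaf,0x60,0xb7,0x54,0x32,0x3c}
query mem[0x0d]=0xaf, mem[0x0c]=0x38, mem[0x1a]=0x60, mem[0x0a]=0xdb, mem[0x19]=0xaf

MEM[0x0d,0x0c,0x1a,0x0a,0x19] = af 38 60 db af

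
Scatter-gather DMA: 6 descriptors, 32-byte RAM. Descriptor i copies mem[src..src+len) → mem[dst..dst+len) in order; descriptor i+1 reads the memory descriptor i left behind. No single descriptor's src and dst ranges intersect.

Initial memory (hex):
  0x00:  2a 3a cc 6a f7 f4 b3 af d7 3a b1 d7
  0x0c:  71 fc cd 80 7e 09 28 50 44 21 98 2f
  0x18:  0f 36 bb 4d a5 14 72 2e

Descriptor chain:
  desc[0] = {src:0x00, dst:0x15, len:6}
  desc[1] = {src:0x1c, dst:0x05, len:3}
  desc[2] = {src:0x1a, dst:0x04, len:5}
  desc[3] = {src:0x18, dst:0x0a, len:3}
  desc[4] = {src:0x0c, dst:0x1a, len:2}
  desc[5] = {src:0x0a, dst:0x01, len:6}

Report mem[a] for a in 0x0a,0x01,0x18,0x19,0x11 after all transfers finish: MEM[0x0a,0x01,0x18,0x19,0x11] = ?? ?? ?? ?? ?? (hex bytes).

MEM[0x0a,0x01,0x18,0x19,0x11] = 6a 6a 6a f7 09

[0] 0x00->0x15 len=6 : 2a 3a cc 6a f7 f4
[1] 0x1c->0x05 len=3 : a5 14 72
[2] 0x1a->0x04 len=5 : f4 4d a5 14 72
[3] 0x18->0x0a len=3 : 6a f7 f4
[4] 0x0c->0x1a len=2 : f4 fc
[5] 0x0a->0x01 len=6 : 6a f7 f4 fc cd 80
query mem[0x0a]=0x6a, mem[0x01]=0x6a, mem[0x18]=0x6a, mem[0x19]=0xf7, mem[0x11]=0x09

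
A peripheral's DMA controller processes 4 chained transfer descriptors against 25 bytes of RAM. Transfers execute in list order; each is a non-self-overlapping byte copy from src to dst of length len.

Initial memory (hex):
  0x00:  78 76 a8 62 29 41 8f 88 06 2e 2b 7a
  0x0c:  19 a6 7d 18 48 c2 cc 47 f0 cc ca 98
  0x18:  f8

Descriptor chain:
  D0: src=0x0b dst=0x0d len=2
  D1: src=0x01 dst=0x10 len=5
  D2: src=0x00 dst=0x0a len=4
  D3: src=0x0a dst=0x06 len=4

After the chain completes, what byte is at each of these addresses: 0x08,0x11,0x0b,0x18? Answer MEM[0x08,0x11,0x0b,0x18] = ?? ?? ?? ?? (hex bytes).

#0 dst[0x0d+2] := {0x7a,0x19}
#1 dst[0x10+5] := {0x76,0xa8,0x62,0x29,0x41}
#2 dst[0x0a+4] := {0x78,0x76,0xa8,0x62}
#3 dst[0x06+4] := {0x78,0x76,0xa8,0x62}
query mem[0x08]=0xa8, mem[0x11]=0xa8, mem[0x0b]=0x76, mem[0x18]=0xf8

MEM[0x08,0x11,0x0b,0x18] = a8 a8 76 f8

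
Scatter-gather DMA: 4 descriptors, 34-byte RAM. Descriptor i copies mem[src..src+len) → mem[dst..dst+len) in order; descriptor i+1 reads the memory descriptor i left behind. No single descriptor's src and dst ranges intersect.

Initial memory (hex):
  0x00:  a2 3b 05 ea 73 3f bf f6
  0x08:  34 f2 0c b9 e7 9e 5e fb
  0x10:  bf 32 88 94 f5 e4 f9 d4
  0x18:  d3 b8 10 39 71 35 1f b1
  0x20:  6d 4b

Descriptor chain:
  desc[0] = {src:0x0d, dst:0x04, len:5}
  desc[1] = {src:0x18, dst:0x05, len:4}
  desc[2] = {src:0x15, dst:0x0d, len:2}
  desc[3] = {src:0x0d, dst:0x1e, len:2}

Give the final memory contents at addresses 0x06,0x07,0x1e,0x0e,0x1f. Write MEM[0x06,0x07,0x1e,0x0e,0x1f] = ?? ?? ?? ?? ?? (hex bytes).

#0 dst[0x04+5] := {0x9e,0x5e,0xfb,0xbf,0x32}
#1 dst[0x05+4] := {0xd3,0xb8,0x10,0x39}
#2 dst[0x0d+2] := {0xe4,0xf9}
#3 dst[0x1e+2] := {0xe4,0xf9}
query mem[0x06]=0xb8, mem[0x07]=0x10, mem[0x1e]=0xe4, mem[0x0e]=0xf9, mem[0x1f]=0xf9

MEM[0x06,0x07,0x1e,0x0e,0x1f] = b8 10 e4 f9 f9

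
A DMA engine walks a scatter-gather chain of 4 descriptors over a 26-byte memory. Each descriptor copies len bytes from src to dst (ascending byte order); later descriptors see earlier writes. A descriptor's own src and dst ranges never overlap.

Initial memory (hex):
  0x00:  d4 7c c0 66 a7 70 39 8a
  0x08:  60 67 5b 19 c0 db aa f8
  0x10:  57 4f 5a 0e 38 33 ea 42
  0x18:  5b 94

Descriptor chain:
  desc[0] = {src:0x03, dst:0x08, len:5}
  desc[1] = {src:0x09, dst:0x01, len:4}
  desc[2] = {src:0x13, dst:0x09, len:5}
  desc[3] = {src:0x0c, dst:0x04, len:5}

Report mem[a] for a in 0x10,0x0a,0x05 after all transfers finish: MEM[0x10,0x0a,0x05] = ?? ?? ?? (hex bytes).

D0: mem[0x08..0x0c] <- [66 a7 70 39 8a]
D1: mem[0x01..0x04] <- [a7 70 39 8a]
D2: mem[0x09..0x0d] <- [0e 38 33 ea 42]
D3: mem[0x04..0x08] <- [ea 42 aa f8 57]
query mem[0x10]=0x57, mem[0x0a]=0x38, mem[0x05]=0x42

MEM[0x10,0x0a,0x05] = 57 38 42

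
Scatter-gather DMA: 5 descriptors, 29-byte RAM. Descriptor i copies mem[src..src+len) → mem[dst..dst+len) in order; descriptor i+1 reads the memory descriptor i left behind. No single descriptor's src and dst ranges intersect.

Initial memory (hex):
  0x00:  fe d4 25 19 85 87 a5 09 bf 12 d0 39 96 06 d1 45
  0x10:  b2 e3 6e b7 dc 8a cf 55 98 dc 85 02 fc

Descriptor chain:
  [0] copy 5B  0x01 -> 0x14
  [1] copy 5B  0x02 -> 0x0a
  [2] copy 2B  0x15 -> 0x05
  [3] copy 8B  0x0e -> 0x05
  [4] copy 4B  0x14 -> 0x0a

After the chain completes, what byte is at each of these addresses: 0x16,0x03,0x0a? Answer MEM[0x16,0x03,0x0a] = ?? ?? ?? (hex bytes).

MEM[0x16,0x03,0x0a] = 19 19 d4

D0: mem[0x14..0x18] <- [d4 25 19 85 87]
D1: mem[0x0a..0x0e] <- [25 19 85 87 a5]
D2: mem[0x05..0x06] <- [25 19]
D3: mem[0x05..0x0c] <- [a5 45 b2 e3 6e b7 d4 25]
D4: mem[0x0a..0x0d] <- [d4 25 19 85]
query mem[0x16]=0x19, mem[0x03]=0x19, mem[0x0a]=0xd4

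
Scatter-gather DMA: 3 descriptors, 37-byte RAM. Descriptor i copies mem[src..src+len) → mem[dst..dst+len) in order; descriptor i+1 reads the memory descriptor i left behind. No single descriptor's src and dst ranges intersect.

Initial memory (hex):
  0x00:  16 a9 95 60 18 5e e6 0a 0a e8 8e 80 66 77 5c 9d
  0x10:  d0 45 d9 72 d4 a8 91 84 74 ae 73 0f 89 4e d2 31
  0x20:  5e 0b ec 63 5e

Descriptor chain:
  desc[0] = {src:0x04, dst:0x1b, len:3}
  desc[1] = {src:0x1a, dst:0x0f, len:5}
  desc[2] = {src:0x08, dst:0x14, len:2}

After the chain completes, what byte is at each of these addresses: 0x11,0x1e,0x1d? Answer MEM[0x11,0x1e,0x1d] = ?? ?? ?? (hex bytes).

MEM[0x11,0x1e,0x1d] = 5e d2 e6

D0: mem[0x1b..0x1d] <- [18 5e e6]
D1: mem[0x0f..0x13] <- [73 18 5e e6 d2]
D2: mem[0x14..0x15] <- [0a e8]
query mem[0x11]=0x5e, mem[0x1e]=0xd2, mem[0x1d]=0xe6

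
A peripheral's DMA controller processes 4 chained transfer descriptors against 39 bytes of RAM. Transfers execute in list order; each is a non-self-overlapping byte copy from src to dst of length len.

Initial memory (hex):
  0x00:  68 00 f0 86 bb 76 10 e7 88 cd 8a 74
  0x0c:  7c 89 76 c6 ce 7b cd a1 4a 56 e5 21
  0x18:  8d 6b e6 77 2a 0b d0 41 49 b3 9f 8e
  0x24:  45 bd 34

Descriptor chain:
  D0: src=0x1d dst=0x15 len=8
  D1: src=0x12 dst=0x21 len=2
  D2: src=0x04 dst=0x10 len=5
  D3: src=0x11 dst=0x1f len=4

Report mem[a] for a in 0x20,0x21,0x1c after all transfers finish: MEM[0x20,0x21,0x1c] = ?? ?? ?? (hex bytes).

#0 dst[0x15+8] := {0x0b,0xd0,0x41,0x49,0xb3,0x9f,0x8e,0x45}
#1 dst[0x21+2] := {0xcd,0xa1}
#2 dst[0x10+5] := {0xbb,0x76,0x10,0xe7,0x88}
#3 dst[0x1f+4] := {0x76,0x10,0xe7,0x88}
query mem[0x20]=0x10, mem[0x21]=0xe7, mem[0x1c]=0x45

MEM[0x20,0x21,0x1c] = 10 e7 45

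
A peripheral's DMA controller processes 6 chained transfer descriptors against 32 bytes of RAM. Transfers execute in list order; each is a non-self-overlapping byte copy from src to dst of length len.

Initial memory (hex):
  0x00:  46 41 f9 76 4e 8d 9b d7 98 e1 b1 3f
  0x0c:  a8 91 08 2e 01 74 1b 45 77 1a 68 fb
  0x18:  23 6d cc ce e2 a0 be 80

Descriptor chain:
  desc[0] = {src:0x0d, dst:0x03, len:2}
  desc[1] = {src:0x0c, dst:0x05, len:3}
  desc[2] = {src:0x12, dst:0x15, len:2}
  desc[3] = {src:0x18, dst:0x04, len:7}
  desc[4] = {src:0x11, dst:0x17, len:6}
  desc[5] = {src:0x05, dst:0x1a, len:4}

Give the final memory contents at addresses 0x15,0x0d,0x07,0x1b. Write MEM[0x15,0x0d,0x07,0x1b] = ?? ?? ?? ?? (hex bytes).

MEM[0x15,0x0d,0x07,0x1b] = 1b 91 ce cc

#0 dst[0x03+2] := {0x91,0x08}
#1 dst[0x05+3] := {0xa8,0x91,0x08}
#2 dst[0x15+2] := {0x1b,0x45}
#3 dst[0x04+7] := {0x23,0x6d,0xcc,0xce,0xe2,0xa0,0xbe}
#4 dst[0x17+6] := {0x74,0x1b,0x45,0x77,0x1b,0x45}
#5 dst[0x1a+4] := {0x6d,0xcc,0xce,0xe2}
query mem[0x15]=0x1b, mem[0x0d]=0x91, mem[0x07]=0xce, mem[0x1b]=0xcc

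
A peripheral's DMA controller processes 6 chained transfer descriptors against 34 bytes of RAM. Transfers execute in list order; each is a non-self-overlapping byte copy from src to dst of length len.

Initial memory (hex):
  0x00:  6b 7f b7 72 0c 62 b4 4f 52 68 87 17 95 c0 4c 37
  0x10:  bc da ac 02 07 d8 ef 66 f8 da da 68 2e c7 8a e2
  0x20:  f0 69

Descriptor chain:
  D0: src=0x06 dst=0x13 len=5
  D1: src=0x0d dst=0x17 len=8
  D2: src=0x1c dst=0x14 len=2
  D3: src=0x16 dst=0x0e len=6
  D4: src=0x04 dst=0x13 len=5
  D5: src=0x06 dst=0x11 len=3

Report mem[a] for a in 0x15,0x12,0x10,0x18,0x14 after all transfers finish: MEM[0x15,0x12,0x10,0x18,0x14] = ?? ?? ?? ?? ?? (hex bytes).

  after D0: wrote 5B at 0x13 = b44f526887
  after D1: wrote 8B at 0x17 = c04c37bcdaacb44f
  after D2: wrote 2B at 0x14 = acb4
  after D3: wrote 6B at 0x0e = 68c04c37bcda
  after D4: wrote 5B at 0x13 = 0c62b44f52
  after D5: wrote 3B at 0x11 = b44f52
query mem[0x15]=0xb4, mem[0x12]=0x4f, mem[0x10]=0x4c, mem[0x18]=0x4c, mem[0x14]=0x62

MEM[0x15,0x12,0x10,0x18,0x14] = b4 4f 4c 4c 62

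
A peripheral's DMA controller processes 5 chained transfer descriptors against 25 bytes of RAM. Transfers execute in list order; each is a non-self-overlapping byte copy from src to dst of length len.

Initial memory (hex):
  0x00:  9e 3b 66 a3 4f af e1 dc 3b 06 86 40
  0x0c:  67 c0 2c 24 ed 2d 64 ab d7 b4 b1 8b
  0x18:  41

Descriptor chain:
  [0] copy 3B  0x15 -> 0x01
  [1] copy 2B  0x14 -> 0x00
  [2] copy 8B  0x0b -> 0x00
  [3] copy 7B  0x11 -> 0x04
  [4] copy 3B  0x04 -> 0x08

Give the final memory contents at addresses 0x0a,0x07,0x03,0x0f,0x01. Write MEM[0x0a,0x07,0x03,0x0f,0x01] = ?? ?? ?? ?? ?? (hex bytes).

MEM[0x0a,0x07,0x03,0x0f,0x01] = ab d7 2c 24 67

#0 dst[0x01+3] := {0xb4,0xb1,0x8b}
#1 dst[0x00+2] := {0xd7,0xb4}
#2 dst[0x00+8] := {0x40,0x67,0xc0,0x2c,0x24,0xed,0x2d,0x64}
#3 dst[0x04+7] := {0x2d,0x64,0xab,0xd7,0xb4,0xb1,0x8b}
#4 dst[0x08+3] := {0x2d,0x64,0xab}
query mem[0x0a]=0xab, mem[0x07]=0xd7, mem[0x03]=0x2c, mem[0x0f]=0x24, mem[0x01]=0x67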